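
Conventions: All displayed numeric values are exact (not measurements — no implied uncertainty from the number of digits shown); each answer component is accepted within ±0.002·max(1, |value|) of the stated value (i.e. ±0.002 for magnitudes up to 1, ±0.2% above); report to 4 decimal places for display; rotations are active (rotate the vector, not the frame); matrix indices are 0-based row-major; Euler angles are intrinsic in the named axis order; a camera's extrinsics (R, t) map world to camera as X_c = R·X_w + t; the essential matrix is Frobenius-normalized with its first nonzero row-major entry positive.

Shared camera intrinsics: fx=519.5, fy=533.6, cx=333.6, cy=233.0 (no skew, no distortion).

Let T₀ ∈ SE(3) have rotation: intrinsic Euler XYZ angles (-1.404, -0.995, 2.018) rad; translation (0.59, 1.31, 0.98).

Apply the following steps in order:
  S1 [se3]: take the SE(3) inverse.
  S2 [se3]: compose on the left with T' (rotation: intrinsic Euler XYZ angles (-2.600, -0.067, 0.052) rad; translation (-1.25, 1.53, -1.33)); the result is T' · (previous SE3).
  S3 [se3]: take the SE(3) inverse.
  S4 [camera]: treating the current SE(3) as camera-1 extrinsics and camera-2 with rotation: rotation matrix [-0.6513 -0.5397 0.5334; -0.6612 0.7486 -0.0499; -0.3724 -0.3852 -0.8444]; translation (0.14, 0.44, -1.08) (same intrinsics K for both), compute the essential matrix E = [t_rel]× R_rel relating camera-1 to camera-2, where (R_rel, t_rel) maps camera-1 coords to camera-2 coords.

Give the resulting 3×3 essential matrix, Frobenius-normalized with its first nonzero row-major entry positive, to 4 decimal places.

after S1 (invert_se3): R=[-0.2355 -0.2080 -0.9494; -0.4910 -0.8176 0.3009; -0.8388 0.5369 0.0904], t=(1.3418, 1.0658, -0.2971)
after S2 (compose_se3): R=[-0.1530 -0.2008 -0.9676; -0.0080 0.9794 -0.2020; 0.9882 -0.0231 -0.1515], t=(0.0516, 0.4497, -1.7343)
after S3 (invert_se3): R=[-0.1530 -0.0080 0.9882; -0.2008 0.9794 -0.0231; -0.9676 -0.2020 -0.1515], t=(1.7253, -0.4702, -0.1220)
after S4 (essential): [0.3383 0.2084 -0.1944; 0.3642 0.1970 -0.3779; 0.2972 0.3016 0.5574]

matrix = [0.3383 0.2084 -0.1944; 0.3642 0.1970 -0.3779; 0.2972 0.3016 0.5574]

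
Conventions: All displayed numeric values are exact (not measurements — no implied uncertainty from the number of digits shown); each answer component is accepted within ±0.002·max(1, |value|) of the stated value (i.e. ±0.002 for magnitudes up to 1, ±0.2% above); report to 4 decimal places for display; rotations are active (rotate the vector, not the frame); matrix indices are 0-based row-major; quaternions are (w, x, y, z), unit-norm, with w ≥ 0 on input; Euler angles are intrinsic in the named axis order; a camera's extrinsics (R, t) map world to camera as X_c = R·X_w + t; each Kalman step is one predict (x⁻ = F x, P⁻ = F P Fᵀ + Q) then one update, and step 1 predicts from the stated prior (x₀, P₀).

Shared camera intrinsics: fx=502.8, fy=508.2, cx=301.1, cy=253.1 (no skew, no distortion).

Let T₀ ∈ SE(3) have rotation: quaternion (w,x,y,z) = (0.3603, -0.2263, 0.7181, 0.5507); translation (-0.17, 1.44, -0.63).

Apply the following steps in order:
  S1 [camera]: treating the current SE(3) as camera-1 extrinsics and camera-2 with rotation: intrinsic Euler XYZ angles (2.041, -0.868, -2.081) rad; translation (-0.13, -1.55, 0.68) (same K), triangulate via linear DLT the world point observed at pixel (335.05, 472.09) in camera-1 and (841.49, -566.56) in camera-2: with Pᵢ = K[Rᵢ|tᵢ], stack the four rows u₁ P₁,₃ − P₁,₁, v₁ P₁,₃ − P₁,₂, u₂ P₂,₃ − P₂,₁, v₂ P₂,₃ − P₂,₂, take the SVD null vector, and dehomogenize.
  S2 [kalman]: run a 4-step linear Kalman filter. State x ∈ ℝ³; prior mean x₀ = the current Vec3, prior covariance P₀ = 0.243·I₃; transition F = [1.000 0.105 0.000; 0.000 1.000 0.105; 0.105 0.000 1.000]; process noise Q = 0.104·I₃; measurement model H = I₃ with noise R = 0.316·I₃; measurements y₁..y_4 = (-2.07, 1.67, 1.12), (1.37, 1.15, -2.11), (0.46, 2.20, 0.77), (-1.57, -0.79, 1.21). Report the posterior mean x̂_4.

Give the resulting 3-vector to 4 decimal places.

after S1 (triangulate): (-1.6166, 0.6875, -1.0629)
after S2 (kf_track): (-0.5129, 0.5496, 0.3344)

result = (-0.5129, 0.5496, 0.3344)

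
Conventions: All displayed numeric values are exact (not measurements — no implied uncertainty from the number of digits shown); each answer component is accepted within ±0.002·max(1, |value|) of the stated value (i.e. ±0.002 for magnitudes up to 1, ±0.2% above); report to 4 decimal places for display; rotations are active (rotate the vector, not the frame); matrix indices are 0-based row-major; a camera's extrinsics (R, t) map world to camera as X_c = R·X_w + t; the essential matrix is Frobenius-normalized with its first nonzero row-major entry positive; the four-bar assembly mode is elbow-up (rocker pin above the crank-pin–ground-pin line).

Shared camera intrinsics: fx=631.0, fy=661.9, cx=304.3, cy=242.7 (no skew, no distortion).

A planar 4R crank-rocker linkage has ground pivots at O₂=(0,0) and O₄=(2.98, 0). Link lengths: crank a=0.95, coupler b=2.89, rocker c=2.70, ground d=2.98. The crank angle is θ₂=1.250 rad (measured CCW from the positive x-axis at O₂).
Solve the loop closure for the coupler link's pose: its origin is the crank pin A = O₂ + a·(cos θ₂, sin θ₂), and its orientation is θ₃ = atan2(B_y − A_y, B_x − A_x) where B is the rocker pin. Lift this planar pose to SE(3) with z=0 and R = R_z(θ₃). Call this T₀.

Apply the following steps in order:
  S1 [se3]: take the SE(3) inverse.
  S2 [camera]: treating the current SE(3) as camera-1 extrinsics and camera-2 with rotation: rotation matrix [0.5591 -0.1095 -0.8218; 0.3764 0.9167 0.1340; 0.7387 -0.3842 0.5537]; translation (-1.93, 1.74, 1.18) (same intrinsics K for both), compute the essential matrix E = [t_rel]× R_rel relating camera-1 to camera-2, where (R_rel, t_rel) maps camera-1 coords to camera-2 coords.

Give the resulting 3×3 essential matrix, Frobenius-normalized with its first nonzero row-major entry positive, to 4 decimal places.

source (fourbar_fk): coupler pose = R=[0.7907 -0.6122 0.0000; 0.6122 0.7907 0.0000; 0.0000 0.0000 1.0000], t=(0.2996, 0.9015, 0.0000)
after S1 (invert_se3): R=[0.7907 0.6122 0.0000; -0.6122 0.7907 0.0000; 0.0000 0.0000 1.0000], t=(-0.7888, -0.5294, 0.0000)
after S2 (essential): [0.0059 -0.5253 0.2768; 0.2155 -0.3835 0.0338; -0.5369 0.0472 0.4027]

matrix = [0.0059 -0.5253 0.2768; 0.2155 -0.3835 0.0338; -0.5369 0.0472 0.4027]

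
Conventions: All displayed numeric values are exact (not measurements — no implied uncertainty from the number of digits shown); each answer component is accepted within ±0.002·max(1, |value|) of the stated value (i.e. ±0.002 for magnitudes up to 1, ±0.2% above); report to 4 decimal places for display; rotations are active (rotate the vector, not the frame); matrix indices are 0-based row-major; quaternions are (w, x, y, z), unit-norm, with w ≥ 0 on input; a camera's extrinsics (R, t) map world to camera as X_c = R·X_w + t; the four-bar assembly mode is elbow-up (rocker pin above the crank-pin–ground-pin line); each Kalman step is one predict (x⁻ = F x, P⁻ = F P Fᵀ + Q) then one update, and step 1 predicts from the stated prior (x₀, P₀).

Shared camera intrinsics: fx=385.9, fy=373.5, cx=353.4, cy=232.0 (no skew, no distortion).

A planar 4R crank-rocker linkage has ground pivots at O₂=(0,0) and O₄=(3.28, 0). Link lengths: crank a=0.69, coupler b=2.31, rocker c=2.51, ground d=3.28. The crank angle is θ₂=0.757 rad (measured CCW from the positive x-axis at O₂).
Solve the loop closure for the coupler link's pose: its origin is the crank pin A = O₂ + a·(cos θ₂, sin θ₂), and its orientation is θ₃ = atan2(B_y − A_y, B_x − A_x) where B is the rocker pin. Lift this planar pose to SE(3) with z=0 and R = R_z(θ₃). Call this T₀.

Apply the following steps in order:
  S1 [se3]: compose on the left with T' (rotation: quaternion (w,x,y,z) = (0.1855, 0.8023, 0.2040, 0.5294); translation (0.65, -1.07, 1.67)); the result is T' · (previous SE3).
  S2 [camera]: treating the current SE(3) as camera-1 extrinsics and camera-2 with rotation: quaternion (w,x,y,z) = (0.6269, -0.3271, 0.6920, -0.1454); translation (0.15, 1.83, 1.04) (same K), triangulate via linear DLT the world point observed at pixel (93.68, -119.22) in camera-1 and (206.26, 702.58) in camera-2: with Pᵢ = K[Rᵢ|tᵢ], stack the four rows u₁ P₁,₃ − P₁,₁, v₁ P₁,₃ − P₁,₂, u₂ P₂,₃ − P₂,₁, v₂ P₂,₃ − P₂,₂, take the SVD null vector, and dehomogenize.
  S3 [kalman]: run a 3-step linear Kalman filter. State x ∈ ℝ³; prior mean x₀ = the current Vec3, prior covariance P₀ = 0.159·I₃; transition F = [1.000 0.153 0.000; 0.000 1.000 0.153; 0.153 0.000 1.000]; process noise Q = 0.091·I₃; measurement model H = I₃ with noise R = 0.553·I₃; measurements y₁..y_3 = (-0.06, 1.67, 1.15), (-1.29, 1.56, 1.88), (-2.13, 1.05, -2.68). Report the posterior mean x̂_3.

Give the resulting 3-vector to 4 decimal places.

source (fourbar_fk): coupler pose = R=[0.6703 -0.7421 0.0000; 0.7421 0.6703 0.0000; 0.0000 0.0000 1.0000], t=(0.5016, 0.4739, 0.0000)
after S1 (compose_se3): R=[0.3360 -0.1766 0.9252; -0.2781 -0.9571 -0.0817; 0.8999 -0.2299 -0.3706], t=(0.8907, -1.2091, 2.3015)
after S2 (triangulate): (-1.7568, 0.3303, -1.0005)
after S3 (kf_track): (-1.3646, 0.9067, -0.8956)

result = (-1.3646, 0.9067, -0.8956)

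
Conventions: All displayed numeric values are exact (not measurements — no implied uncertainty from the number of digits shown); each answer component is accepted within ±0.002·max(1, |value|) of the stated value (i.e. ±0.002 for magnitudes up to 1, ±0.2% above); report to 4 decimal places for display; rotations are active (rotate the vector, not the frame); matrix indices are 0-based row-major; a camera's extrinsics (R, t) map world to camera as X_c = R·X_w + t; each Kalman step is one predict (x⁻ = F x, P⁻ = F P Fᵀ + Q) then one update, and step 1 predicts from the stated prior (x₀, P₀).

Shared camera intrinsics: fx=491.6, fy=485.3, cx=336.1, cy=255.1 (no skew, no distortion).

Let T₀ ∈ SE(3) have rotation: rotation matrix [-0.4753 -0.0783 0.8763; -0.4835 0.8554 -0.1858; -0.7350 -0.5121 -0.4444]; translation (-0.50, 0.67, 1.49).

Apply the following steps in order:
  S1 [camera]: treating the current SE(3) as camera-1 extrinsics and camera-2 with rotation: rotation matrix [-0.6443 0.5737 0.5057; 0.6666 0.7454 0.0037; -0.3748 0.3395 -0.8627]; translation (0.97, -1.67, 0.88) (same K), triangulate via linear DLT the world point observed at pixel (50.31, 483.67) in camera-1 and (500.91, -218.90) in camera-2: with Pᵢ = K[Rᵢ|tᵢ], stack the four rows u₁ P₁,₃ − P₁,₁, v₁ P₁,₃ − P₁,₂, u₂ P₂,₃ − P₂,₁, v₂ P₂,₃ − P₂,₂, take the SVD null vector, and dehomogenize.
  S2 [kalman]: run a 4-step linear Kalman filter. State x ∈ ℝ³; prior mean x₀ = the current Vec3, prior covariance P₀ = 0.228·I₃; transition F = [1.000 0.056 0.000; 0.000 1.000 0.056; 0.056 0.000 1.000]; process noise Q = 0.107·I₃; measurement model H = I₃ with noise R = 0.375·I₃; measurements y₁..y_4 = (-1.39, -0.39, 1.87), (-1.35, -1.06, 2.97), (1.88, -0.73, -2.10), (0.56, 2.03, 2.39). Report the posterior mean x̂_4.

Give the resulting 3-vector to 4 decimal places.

result = (0.3479, 0.5349, 0.9939)

after S1 (triangulate): (-0.3325, 0.0103, -1.0720)
after S2 (kf_track): (0.3479, 0.5349, 0.9939)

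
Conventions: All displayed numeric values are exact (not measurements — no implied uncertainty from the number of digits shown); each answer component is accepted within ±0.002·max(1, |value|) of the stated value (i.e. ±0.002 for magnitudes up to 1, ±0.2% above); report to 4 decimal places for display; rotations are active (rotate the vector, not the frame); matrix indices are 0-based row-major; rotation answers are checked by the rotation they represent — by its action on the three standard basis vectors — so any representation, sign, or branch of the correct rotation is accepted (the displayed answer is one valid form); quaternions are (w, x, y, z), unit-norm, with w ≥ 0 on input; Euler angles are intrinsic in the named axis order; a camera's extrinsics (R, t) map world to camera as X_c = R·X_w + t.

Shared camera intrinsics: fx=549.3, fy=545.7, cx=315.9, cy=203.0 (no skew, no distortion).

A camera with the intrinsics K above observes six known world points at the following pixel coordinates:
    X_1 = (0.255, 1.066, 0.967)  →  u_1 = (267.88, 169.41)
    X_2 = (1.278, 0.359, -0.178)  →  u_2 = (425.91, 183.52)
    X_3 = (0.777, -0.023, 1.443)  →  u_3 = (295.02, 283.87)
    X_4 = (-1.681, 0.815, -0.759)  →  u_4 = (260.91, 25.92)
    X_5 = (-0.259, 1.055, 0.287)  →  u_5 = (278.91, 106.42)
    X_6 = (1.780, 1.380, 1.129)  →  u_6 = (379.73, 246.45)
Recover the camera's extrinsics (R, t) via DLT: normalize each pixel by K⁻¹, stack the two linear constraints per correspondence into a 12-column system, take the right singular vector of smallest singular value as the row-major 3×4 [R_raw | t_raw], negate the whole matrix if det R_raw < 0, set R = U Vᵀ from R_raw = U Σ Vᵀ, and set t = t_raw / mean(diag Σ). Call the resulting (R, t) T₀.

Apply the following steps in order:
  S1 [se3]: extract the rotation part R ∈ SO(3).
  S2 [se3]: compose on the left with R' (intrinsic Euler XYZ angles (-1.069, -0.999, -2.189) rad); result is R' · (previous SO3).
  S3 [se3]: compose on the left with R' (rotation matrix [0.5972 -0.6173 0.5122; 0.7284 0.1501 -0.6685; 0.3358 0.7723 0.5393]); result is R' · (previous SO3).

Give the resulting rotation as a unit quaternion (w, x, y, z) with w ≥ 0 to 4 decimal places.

source (pnp_recover): camera pose = R=[0.7329 -0.1621 -0.6608; 0.4817 -0.5623 0.6722; -0.4805 -0.8109 -0.3340], t=(0.1599, -0.4999, 6.6193)
after S1 (rot_of_se3): [0.7329 -0.1621 -0.6608; 0.4817 -0.5623 0.6722; -0.4805 -0.8109 -0.3340]
after S2 (compose_so3): [0.3866 0.4848 0.7845; -0.6733 -0.4329 0.5994; 0.6302 -0.7599 0.1590]
after S3 (compose_so3): [0.9693 0.1676 0.1800; -0.2407 0.7962 0.5551; -0.0503 -0.5814 0.8121]

rotation (quat) = (0.9457, -0.3004, 0.0609, -0.1079)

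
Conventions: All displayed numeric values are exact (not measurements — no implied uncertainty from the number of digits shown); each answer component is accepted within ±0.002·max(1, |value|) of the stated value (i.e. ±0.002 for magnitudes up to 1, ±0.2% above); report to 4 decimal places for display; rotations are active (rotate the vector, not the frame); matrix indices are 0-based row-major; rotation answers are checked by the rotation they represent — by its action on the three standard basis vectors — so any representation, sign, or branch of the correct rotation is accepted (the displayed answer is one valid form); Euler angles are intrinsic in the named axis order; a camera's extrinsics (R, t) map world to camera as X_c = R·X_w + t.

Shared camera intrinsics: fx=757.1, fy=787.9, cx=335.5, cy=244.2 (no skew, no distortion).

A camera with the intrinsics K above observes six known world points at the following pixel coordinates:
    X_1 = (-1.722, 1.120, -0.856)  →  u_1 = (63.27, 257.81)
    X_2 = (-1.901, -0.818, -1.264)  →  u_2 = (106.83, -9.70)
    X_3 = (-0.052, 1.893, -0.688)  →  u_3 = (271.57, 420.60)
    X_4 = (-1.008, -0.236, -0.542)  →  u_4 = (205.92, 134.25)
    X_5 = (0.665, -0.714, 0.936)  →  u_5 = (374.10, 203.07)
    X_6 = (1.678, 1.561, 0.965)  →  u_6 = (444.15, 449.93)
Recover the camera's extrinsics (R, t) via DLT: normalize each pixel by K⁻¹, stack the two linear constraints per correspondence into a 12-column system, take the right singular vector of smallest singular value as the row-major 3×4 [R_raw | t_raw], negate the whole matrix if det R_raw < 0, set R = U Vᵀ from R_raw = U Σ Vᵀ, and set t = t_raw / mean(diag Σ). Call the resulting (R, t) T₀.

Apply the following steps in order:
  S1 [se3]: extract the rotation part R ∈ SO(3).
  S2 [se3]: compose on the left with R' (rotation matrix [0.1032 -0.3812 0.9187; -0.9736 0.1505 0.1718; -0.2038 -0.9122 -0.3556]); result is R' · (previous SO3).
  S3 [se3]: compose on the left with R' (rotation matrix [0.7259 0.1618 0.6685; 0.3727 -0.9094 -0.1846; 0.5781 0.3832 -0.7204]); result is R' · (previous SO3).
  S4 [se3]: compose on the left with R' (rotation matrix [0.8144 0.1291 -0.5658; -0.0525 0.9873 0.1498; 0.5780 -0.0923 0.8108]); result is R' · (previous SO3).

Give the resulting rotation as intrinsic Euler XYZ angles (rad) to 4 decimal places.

rotation (euler_xyz) = (-0.2015, -0.4618, 1.7658)

source (pnp_recover): camera pose = R=[0.9747 -0.1584 -0.1575; 0.2069 0.9061 0.3691; 0.0842 -0.3924 0.9159], t=(-0.2101, -0.2501, 6.7429)
after S1 (rot_of_se3): [0.9747 -0.1584 -0.1575; 0.2069 0.9061 0.3691; 0.0842 -0.3924 0.9159]
after S2 (compose_so3): [0.0991 -0.7222 0.6845; -0.9034 0.2232 0.3662; -0.4173 -0.6547 -0.6303]
after S3 (compose_so3): [-0.3532 -0.9258 0.1348; 0.9355 -0.3513 0.0384; 0.0118 0.1396 0.9901]
after S4 (compose_so3): [-0.1735 -0.8783 -0.4455; 0.9439 -0.2773 0.1792; -0.2809 -0.3895 0.8772]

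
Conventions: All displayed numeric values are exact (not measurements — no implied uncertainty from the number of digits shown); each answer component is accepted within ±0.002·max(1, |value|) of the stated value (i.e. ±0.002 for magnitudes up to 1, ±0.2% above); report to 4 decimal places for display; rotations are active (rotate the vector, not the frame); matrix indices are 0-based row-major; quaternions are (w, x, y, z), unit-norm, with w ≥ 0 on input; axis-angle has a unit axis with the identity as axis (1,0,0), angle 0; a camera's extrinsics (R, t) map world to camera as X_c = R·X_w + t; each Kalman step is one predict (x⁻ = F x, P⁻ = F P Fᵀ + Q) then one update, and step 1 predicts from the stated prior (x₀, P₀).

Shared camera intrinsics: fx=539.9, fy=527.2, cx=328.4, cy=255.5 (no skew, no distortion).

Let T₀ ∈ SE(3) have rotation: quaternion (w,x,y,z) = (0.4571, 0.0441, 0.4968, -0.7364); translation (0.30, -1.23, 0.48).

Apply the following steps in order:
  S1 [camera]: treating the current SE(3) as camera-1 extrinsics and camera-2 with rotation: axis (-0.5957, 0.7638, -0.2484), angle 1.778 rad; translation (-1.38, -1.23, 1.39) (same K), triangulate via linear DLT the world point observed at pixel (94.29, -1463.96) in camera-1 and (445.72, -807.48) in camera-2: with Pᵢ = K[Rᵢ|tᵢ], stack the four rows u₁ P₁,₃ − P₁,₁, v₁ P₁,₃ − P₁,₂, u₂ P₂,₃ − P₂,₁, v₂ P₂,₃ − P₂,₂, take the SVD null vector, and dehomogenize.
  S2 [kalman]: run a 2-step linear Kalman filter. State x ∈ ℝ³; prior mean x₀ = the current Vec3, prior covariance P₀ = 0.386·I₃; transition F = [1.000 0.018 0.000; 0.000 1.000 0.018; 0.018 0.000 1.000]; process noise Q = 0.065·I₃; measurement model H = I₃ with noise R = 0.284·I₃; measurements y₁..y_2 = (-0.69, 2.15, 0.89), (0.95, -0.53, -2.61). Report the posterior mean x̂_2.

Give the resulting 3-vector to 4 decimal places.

result = (0.4540, 0.3404, -0.6356)

after S1 (triangulate): (1.2361, -0.6271, 1.2296)
after S2 (kf_track): (0.4540, 0.3404, -0.6356)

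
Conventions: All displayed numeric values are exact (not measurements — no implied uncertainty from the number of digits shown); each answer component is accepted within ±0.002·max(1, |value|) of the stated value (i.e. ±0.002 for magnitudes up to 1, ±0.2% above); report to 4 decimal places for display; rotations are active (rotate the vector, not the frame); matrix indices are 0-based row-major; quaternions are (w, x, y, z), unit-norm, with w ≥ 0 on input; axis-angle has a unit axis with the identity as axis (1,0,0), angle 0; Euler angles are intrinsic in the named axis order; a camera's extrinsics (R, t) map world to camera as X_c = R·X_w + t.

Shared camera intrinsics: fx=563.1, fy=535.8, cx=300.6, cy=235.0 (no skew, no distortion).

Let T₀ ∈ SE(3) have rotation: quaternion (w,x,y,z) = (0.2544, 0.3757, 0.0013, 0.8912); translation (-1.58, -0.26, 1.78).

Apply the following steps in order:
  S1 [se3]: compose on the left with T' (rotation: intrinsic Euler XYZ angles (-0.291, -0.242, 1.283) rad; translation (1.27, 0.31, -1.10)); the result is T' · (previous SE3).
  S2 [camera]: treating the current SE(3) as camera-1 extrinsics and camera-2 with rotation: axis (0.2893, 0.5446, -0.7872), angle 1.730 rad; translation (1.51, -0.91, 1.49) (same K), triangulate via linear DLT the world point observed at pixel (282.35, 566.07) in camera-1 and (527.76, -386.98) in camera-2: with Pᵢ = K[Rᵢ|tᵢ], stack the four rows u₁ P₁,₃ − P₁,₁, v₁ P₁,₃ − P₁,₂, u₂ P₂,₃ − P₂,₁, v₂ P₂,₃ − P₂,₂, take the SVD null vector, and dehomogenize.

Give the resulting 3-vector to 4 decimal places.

after S1 (compose_se3): R=[-0.7454 0.6394 0.1885; -0.2720 -0.5498 0.7898; 0.6086 0.5374 0.5837], t=(0.6501, -0.7299, 0.9656)
after S2 (triangulate): (0.4401, -1.0535, 1.5910)

result = (0.4401, -1.0535, 1.5910)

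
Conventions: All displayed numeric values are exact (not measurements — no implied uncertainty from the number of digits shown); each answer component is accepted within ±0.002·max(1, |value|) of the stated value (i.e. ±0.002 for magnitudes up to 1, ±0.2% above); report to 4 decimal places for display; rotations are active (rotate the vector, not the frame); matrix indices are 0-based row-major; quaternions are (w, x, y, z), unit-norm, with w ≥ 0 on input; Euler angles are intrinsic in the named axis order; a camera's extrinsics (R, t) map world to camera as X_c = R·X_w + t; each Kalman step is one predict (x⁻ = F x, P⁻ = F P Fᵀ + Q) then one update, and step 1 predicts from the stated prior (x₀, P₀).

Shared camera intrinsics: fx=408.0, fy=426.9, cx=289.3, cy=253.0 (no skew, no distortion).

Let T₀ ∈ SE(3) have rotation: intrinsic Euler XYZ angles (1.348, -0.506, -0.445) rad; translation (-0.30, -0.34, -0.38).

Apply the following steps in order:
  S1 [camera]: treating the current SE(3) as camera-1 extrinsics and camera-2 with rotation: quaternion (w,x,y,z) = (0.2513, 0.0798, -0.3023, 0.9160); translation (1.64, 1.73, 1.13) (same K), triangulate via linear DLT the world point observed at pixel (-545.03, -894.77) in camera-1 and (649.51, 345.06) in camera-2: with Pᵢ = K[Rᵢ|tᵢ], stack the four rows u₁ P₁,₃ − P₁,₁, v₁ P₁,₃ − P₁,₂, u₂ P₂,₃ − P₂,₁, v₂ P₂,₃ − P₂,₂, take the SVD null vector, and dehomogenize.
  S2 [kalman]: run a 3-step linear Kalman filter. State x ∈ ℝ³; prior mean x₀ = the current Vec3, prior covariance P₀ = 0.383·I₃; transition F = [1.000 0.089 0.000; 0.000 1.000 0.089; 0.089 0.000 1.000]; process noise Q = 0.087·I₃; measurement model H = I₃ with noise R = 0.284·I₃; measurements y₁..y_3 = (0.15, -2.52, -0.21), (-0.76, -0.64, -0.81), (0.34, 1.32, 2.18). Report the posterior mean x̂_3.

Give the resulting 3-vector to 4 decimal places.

result = (-0.0784, 0.0686, 0.8780)

after S1 (triangulate): (-0.3302, 0.5471, 1.3735)
after S2 (kf_track): (-0.0784, 0.0686, 0.8780)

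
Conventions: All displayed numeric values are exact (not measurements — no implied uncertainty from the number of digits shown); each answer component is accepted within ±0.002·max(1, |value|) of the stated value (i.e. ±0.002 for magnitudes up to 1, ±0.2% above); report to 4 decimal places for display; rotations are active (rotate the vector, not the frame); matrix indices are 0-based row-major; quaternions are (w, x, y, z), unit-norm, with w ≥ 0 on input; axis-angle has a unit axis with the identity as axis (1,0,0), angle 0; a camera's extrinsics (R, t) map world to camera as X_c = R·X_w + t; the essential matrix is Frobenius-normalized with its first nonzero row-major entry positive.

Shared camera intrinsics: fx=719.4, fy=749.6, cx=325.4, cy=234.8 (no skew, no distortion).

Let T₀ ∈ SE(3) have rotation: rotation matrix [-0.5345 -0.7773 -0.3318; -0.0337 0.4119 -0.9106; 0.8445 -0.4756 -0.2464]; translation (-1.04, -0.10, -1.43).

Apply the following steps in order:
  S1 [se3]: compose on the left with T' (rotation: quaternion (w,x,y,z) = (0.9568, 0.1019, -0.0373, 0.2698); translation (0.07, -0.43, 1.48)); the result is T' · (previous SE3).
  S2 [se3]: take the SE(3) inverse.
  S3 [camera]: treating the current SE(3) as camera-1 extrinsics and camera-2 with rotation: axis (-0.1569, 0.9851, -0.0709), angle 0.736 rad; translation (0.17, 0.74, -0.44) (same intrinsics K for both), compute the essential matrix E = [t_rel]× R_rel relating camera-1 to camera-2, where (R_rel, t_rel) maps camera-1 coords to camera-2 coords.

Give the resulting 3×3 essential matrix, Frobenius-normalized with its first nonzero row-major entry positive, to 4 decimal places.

matrix = [0.1541 0.0106 0.0920; 0.6476 0.0003 -0.2613; 0.2375 0.0511 0.6488]

after S1 (compose_se3): R=[-0.4514 -0.8700 0.1985; -0.4817 0.0503 -0.8749; 0.7512 -0.4906 -0.4417], t=(-0.7399, -0.7348, -0.0652)
after S2 (invert_se3): R=[-0.4514 -0.4817 0.7512; -0.8700 0.0503 -0.4906; 0.1985 -0.8749 -0.4417], t=(-0.6389, -0.6387, -0.5248)
after S3 (essential): [0.1541 0.0106 0.0920; 0.6476 0.0003 -0.2613; 0.2375 0.0511 0.6488]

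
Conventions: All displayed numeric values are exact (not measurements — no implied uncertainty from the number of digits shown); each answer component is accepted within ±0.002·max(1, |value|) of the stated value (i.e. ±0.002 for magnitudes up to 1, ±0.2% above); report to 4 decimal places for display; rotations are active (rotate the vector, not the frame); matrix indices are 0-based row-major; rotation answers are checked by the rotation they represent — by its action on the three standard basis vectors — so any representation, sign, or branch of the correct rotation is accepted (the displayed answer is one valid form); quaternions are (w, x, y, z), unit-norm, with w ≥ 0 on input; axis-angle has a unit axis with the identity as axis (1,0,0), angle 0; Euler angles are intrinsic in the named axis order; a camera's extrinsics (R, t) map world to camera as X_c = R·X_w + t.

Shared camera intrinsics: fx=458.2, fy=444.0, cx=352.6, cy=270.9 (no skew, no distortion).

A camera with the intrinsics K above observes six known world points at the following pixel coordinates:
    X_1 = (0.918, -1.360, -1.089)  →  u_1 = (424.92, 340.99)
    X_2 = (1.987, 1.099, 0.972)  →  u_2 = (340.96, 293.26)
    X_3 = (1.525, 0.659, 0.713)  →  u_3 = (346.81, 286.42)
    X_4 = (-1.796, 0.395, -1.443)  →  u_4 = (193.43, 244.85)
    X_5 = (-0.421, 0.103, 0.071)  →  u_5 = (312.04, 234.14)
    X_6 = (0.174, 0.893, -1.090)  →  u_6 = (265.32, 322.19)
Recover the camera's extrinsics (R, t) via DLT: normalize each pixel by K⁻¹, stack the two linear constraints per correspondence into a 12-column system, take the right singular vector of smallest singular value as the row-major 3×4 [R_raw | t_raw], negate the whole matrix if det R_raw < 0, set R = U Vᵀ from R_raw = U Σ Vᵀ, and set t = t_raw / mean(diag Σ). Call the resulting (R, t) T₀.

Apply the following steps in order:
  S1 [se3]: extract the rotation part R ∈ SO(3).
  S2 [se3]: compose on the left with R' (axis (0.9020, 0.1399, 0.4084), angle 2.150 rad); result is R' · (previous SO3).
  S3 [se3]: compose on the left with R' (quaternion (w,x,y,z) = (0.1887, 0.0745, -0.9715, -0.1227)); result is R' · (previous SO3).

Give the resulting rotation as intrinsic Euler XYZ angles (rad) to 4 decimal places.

source (pnp_recover): camera pose = R=[0.4292 -0.8743 0.2266; 0.6555 0.1289 -0.7441; 0.6214 0.4679 0.6284], t=(-0.3500, -0.2500, 7.0003)
after S1 (rot_of_se3): [0.4292 -0.8743 0.2266; 0.6555 0.1289 -0.7441; 0.6214 0.4679 0.6284]
after S2 (compose_so3): [0.6364 -0.3195 0.7021; -0.5225 -0.8481 0.0876; 0.5675 -0.4226 -0.7067]
after S3 (compose_so3): [-0.7510 0.5394 -0.3809; -0.5032 -0.8410 -0.1988; -0.4276 0.0424 0.9030]

rotation (euler_xyz) = (0.2167, -0.3908, -2.5187)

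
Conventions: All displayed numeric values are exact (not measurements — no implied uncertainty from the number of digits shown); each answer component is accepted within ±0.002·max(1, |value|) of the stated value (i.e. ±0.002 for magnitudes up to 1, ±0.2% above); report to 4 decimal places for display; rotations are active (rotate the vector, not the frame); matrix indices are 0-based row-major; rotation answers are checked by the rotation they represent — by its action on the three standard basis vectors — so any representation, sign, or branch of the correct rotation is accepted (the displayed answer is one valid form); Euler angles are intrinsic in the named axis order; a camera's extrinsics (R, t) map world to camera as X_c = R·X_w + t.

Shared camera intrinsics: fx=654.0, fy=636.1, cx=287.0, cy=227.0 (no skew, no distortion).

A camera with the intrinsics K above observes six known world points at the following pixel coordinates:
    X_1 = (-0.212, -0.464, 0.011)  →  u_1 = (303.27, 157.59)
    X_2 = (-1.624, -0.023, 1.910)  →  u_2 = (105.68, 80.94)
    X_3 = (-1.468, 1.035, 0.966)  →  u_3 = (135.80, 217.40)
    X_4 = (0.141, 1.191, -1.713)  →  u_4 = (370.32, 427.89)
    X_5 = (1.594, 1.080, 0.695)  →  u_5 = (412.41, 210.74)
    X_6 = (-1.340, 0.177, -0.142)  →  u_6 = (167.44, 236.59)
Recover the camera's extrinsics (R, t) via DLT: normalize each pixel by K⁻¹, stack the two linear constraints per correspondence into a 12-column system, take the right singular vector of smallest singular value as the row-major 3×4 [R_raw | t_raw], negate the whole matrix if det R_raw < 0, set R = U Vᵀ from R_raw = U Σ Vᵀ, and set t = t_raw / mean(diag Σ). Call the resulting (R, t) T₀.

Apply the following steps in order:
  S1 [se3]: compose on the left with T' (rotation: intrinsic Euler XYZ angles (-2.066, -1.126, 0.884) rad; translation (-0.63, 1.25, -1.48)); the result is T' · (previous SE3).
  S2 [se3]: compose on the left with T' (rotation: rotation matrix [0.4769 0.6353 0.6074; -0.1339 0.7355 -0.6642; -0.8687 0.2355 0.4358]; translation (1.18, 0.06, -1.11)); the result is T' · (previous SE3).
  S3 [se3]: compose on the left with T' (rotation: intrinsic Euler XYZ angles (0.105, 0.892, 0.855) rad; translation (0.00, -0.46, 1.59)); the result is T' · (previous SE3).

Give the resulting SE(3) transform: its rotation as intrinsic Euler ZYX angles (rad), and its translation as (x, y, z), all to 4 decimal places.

source (pnp_recover): camera pose = R=[0.9488 -0.1471 -0.2794; -0.1026 0.6934 -0.7133; 0.2986 0.7054 0.6428], t=(0.2700, -0.2800, 5.7702)
after S1 (compose_se3): R=[0.0234 -0.9076 -0.4192; 0.3361 -0.3877 0.8583; -0.9415 -0.1610 0.2960], t=(-5.6720, 3.7276, -2.8537)
after S2 (compose_se3): R=[-0.3472 -0.7770 0.5252; 0.8694 -0.0567 0.4908; -0.3515 0.6270 0.6952], t=(-0.8901, 5.4562, 3.4513)
after S3 (compose_se3): R=[-0.8285 0.1948 0.5250; 0.2579 -0.6994 0.6665; 0.4970 0.6876 0.5293], t=(-0.2655, 1.8222, 7.6888)

rotation (euler_zyx) = (2.8398, -0.5201, 0.9148), translation = (-0.2655, 1.8222, 7.6888)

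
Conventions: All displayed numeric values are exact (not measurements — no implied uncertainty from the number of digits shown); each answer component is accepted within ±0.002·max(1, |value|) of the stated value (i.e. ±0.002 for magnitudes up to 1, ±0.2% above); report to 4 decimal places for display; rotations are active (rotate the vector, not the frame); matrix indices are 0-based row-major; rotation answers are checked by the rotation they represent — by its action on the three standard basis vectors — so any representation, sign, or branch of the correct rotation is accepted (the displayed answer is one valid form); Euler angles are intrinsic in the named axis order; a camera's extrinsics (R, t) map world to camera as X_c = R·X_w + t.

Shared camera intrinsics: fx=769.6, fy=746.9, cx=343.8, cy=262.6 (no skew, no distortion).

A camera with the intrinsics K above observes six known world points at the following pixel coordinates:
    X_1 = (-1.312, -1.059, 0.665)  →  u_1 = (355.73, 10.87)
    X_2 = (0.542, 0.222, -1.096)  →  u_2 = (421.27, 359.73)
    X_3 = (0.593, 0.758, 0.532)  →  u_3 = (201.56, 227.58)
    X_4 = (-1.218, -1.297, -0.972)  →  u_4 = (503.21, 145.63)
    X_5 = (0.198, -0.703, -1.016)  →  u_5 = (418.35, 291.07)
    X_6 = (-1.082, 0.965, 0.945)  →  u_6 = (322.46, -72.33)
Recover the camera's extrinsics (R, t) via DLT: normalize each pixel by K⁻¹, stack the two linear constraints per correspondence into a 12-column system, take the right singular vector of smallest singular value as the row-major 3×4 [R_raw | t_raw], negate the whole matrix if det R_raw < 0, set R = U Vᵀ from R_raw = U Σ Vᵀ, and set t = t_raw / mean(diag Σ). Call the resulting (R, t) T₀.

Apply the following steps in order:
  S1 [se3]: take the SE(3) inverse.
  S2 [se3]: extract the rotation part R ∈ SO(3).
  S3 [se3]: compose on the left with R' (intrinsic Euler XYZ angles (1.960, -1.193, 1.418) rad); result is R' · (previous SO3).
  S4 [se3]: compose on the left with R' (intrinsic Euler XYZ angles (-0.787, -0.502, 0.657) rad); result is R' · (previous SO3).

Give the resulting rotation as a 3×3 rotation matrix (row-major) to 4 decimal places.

source (pnp_recover): camera pose = R=[-0.5934 0.0786 -0.8011; 0.8038 0.1112 -0.5845; 0.0431 -0.9907 -0.1292], t=(-0.0700, -0.4500, 5.0600)
after S1 (invert_se3): R=[-0.5934 0.8038 0.0431; 0.0786 0.1112 -0.9907; -0.8011 -0.5845 -0.1292], t=(0.1019, 5.0684, 0.3347)
after S2 (rot_of_se3): [-0.5934 0.8038 0.0431; 0.0786 0.1112 -0.9907; -0.8011 -0.5845 -0.1292]
after S3 (compose_so3): [0.6826 0.5478 0.4837; 0.6359 -0.1191 -0.7625; -0.3601 0.8281 -0.4296]
after S4 (compose_so3): [0.3066 0.0455 0.9507; 0.4780 0.8564 -0.1952; -0.8231 0.5143 0.2408]

rotation (matrix) = ((0.3066, 0.0455, 0.9507), (0.4780, 0.8564, -0.1952), (-0.8231, 0.5143, 0.2408))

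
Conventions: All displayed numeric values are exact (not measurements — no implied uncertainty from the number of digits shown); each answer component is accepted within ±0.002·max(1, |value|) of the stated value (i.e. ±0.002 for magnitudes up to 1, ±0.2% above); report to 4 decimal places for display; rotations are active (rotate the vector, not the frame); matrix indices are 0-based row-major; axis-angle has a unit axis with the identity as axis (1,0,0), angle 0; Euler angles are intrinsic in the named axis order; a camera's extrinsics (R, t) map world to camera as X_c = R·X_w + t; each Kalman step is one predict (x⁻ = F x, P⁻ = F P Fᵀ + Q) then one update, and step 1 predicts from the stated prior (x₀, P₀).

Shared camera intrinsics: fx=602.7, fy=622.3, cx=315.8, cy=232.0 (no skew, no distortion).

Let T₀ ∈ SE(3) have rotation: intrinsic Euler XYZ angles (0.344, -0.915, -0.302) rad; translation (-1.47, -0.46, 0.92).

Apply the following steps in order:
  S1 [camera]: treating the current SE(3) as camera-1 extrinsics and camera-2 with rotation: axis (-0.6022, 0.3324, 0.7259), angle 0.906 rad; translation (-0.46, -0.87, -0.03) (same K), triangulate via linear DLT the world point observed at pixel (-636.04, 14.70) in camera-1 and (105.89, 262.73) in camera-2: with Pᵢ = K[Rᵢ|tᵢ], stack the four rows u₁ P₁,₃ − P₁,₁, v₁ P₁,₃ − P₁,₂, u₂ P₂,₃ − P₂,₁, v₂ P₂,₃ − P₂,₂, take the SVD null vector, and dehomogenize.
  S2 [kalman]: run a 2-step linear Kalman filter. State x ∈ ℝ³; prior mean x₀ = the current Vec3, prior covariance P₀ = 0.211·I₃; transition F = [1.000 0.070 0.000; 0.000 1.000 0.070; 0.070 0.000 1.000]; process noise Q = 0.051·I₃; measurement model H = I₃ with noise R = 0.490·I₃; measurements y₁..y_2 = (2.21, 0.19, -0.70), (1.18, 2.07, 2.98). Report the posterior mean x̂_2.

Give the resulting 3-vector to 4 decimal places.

result = (0.8791, 0.8740, 1.6134)

after S1 (triangulate): (-0.1754, 0.0904, 1.7068)
after S2 (kf_track): (0.8791, 0.8740, 1.6134)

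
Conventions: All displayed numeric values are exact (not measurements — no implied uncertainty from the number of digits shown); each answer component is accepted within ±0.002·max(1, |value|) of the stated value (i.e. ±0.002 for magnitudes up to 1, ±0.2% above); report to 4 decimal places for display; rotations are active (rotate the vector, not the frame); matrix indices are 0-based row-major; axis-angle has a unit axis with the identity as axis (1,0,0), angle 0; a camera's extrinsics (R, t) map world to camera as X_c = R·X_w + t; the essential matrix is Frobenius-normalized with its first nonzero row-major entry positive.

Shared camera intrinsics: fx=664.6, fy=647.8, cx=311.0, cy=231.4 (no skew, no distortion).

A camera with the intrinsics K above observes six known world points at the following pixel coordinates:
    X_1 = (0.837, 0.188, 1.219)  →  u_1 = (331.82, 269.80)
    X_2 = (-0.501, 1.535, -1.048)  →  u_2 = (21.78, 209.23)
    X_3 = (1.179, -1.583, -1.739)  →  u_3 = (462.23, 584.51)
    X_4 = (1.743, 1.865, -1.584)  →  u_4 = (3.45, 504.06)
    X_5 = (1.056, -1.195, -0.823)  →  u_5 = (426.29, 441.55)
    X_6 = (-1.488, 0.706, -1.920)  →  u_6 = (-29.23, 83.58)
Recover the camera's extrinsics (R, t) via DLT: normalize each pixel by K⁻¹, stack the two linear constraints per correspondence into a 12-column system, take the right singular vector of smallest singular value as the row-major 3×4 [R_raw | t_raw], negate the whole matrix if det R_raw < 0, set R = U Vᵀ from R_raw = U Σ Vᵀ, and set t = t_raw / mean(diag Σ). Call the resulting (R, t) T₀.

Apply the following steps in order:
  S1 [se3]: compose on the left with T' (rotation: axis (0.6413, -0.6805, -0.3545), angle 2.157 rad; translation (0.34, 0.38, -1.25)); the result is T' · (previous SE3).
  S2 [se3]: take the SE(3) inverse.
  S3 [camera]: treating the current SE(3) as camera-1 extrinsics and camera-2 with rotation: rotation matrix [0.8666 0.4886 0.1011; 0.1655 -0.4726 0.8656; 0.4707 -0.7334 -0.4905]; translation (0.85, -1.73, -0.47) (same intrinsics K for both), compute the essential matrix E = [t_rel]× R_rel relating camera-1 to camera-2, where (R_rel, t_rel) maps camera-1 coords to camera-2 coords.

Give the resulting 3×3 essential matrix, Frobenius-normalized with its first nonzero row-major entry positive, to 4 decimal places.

matrix = [0.4532 0.2769 -0.2509; -0.2278 -0.2409 0.2323; -0.4909 0.3246 -0.3804]

source (pnp_recover): camera pose = R=[0.0777 -0.9254 0.3709; 0.9347 -0.0618 -0.3500; 0.3468 0.3739 0.8602], t=(-0.1401, 0.0399, 5.0698)
after S1 (compose_se3): R=[-0.6699 -0.3995 -0.6257; 0.0242 0.8306 -0.5563; 0.7420 -0.3878 -0.5468], t=(-4.3514, -0.2858, -3.0588)
after S2 (invert_se3): R=[-0.6699 0.0242 0.7420; -0.3995 0.8306 -0.3878; -0.6257 -0.5563 -0.5468], t=(-0.6385, -2.6875, -4.5544)
after S3 (essential): [0.4532 0.2769 -0.2509; -0.2278 -0.2409 0.2323; -0.4909 0.3246 -0.3804]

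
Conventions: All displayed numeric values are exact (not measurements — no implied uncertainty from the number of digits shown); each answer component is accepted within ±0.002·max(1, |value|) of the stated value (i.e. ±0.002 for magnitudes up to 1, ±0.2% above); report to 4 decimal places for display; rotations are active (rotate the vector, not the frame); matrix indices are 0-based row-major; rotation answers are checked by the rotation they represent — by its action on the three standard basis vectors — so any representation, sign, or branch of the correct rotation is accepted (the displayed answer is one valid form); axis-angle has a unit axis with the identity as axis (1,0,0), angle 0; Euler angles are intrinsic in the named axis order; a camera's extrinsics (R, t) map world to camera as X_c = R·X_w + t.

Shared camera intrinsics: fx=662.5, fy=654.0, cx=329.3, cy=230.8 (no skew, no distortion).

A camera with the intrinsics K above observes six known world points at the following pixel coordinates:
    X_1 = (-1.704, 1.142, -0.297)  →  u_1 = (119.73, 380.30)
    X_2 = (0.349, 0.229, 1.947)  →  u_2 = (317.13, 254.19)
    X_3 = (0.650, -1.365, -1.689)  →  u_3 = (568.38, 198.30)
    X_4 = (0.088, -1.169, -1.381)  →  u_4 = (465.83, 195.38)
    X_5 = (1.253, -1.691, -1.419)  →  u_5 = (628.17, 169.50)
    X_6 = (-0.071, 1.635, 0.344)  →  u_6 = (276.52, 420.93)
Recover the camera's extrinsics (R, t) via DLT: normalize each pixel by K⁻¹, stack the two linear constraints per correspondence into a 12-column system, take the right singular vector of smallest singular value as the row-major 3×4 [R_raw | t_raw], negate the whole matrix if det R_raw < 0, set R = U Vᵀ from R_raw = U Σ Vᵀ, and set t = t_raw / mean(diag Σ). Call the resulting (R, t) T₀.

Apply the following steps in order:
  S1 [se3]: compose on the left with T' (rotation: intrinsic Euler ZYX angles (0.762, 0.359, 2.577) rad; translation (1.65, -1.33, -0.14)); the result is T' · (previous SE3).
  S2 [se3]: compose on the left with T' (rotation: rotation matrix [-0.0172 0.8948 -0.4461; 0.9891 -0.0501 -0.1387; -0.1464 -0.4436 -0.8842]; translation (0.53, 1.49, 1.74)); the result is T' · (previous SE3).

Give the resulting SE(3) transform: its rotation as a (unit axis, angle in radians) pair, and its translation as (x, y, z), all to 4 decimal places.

rotation (axis_angle) = ((-0.0288, -0.1984, 0.9797), 1.1110), translation = (-1.9294, 5.3707, 7.6773)

source (pnp_recover): camera pose = R=[0.9139 -0.3032 -0.2701; 0.2364 0.9381 -0.2531; 0.3301 0.1674 0.9290], t=(0.1300, 0.4800, 5.9997)
after S1 (compose_se3): R=[0.8401 0.4953 -0.2213; 0.2814 -0.7467 -0.6027; -0.4637 0.4440 -0.7667], t=(3.0112, -5.0289, -4.6906)
after S2 (compose_se3): R=[0.4442 -0.8748 -0.1935; 0.8811 0.4657 -0.0824; 0.1622 -0.1339 0.9776], t=(-1.9294, 5.3707, 7.6773)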